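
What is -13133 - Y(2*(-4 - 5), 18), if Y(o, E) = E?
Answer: -13151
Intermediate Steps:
-13133 - Y(2*(-4 - 5), 18) = -13133 - 1*18 = -13133 - 18 = -13151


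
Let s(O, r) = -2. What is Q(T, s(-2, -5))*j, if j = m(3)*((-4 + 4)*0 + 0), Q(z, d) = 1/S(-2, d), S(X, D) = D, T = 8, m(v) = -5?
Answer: 0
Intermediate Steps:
Q(z, d) = 1/d
j = 0 (j = -5*((-4 + 4)*0 + 0) = -5*(0*0 + 0) = -5*(0 + 0) = -5*0 = 0)
Q(T, s(-2, -5))*j = 0/(-2) = -½*0 = 0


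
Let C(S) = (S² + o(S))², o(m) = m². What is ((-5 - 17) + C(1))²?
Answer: 324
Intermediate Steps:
C(S) = 4*S⁴ (C(S) = (S² + S²)² = (2*S²)² = 4*S⁴)
((-5 - 17) + C(1))² = ((-5 - 17) + 4*1⁴)² = (-22 + 4*1)² = (-22 + 4)² = (-18)² = 324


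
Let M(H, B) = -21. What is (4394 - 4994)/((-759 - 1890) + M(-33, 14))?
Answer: 20/89 ≈ 0.22472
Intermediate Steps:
(4394 - 4994)/((-759 - 1890) + M(-33, 14)) = (4394 - 4994)/((-759 - 1890) - 21) = -600/(-2649 - 21) = -600/(-2670) = -600*(-1/2670) = 20/89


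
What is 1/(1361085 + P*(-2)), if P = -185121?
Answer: 1/1731327 ≈ 5.7759e-7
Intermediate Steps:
1/(1361085 + P*(-2)) = 1/(1361085 - 185121*(-2)) = 1/(1361085 + 370242) = 1/1731327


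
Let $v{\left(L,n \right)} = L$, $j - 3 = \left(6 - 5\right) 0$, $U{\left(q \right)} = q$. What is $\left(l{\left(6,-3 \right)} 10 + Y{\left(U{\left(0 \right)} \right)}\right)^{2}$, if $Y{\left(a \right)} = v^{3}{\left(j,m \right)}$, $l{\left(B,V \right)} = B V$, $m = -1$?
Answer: $23409$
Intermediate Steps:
$j = 3$ ($j = 3 + \left(6 - 5\right) 0 = 3 + 1 \cdot 0 = 3 + 0 = 3$)
$Y{\left(a \right)} = 27$ ($Y{\left(a \right)} = 3^{3} = 27$)
$\left(l{\left(6,-3 \right)} 10 + Y{\left(U{\left(0 \right)} \right)}\right)^{2} = \left(6 \left(-3\right) 10 + 27\right)^{2} = \left(\left(-18\right) 10 + 27\right)^{2} = \left(-180 + 27\right)^{2} = \left(-153\right)^{2} = 23409$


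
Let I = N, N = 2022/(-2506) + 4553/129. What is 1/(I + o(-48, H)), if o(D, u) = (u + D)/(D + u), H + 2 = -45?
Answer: 161637/5736127 ≈ 0.028179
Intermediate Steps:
N = 5574490/161637 (N = 2022*(-1/2506) + 4553*(1/129) = -1011/1253 + 4553/129 = 5574490/161637 ≈ 34.488)
H = -47 (H = -2 - 45 = -47)
I = 5574490/161637 ≈ 34.488
o(D, u) = 1 (o(D, u) = (D + u)/(D + u) = 1)
1/(I + o(-48, H)) = 1/(5574490/161637 + 1) = 1/(5736127/161637) = 161637/5736127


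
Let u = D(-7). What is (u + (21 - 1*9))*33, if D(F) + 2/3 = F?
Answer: 143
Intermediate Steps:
D(F) = -⅔ + F
u = -23/3 (u = -⅔ - 7 = -23/3 ≈ -7.6667)
(u + (21 - 1*9))*33 = (-23/3 + (21 - 1*9))*33 = (-23/3 + (21 - 9))*33 = (-23/3 + 12)*33 = (13/3)*33 = 143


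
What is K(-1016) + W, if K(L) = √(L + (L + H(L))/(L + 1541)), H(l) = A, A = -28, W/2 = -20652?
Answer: -41304 + 2*I*√311759/35 ≈ -41304.0 + 31.906*I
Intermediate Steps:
W = -41304 (W = 2*(-20652) = -41304)
H(l) = -28
K(L) = √(L + (-28 + L)/(1541 + L)) (K(L) = √(L + (L - 28)/(L + 1541)) = √(L + (-28 + L)/(1541 + L)))
K(-1016) + W = √((-28 - 1016 - 1016*(1541 - 1016))/(1541 - 1016)) - 41304 = √((-28 - 1016 - 1016*525)/525) - 41304 = √((-28 - 1016 - 533400)/525) - 41304 = √((1/525)*(-534444)) - 41304 = √(-178148/175) - 41304 = 2*I*√311759/35 - 41304 = -41304 + 2*I*√311759/35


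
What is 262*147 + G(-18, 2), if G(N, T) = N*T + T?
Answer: 38480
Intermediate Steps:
G(N, T) = T + N*T
262*147 + G(-18, 2) = 262*147 + 2*(1 - 18) = 38514 + 2*(-17) = 38514 - 34 = 38480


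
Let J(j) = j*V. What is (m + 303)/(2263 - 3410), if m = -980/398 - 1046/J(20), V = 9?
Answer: -5278553/20542770 ≈ -0.25695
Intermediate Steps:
J(j) = 9*j (J(j) = j*9 = 9*j)
m = -148177/17910 (m = -980/398 - 1046/(9*20) = -980*1/398 - 1046/180 = -490/199 - 1046*1/180 = -490/199 - 523/90 = -148177/17910 ≈ -8.2734)
(m + 303)/(2263 - 3410) = (-148177/17910 + 303)/(2263 - 3410) = (5278553/17910)/(-1147) = (5278553/17910)*(-1/1147) = -5278553/20542770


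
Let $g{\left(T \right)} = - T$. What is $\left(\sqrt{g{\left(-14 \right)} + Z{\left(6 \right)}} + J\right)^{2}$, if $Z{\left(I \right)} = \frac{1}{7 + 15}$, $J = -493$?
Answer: $\frac{\left(10846 - \sqrt{6798}\right)^{2}}{484} \approx 2.3937 \cdot 10^{5}$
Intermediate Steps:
$Z{\left(I \right)} = \frac{1}{22}$
$\left(\sqrt{g{\left(-14 \right)} + Z{\left(6 \right)}} + J\right)^{2} = \left(\sqrt{\left(-1\right) \left(-14\right) + \frac{1}{22}} - 493\right)^{2} = \left(\sqrt{14 + \frac{1}{22}} - 493\right)^{2} = \left(\sqrt{\frac{309}{22}} - 493\right)^{2} = \left(\frac{\sqrt{6798}}{22} - 493\right)^{2} = \left(-493 + \frac{\sqrt{6798}}{22}\right)^{2}$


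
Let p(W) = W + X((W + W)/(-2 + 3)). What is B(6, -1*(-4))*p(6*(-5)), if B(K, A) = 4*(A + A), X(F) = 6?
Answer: -768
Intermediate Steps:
B(K, A) = 8*A (B(K, A) = 4*(2*A) = 8*A)
p(W) = 6 + W (p(W) = W + 6 = 6 + W)
B(6, -1*(-4))*p(6*(-5)) = (8*(-1*(-4)))*(6 + 6*(-5)) = (8*4)*(6 - 30) = 32*(-24) = -768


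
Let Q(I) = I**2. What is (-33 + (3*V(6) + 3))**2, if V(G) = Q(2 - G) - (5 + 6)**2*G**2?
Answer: 170302500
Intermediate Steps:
V(G) = (2 - G)**2 - 121*G**2 (V(G) = (2 - G)**2 - (5 + 6)**2*G**2 = (2 - G)**2 - 11**2*G**2 = (2 - G)**2 - 121*G**2)
(-33 + (3*V(6) + 3))**2 = (-33 + (3*((-2 + 6)**2 - 121*6**2) + 3))**2 = (-33 + (3*(4**2 - 121*36) + 3))**2 = (-33 + (3*(16 - 4356) + 3))**2 = (-33 + (3*(-4340) + 3))**2 = (-33 + (-13020 + 3))**2 = (-33 - 13017)**2 = (-13050)**2 = 170302500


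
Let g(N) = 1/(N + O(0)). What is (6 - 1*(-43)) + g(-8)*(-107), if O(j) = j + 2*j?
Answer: 499/8 ≈ 62.375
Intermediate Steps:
O(j) = 3*j
g(N) = 1/N (g(N) = 1/(N + 3*0) = 1/(N + 0) = 1/N)
(6 - 1*(-43)) + g(-8)*(-107) = (6 - 1*(-43)) - 107/(-8) = (6 + 43) - ⅛*(-107) = 49 + 107/8 = 499/8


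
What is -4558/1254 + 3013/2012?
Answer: -2696197/1261524 ≈ -2.1373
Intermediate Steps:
-4558/1254 + 3013/2012 = -4558*1/1254 + 3013*(1/2012) = -2279/627 + 3013/2012 = -2696197/1261524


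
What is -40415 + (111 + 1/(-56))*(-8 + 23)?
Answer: -2170015/56 ≈ -38750.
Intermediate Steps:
-40415 + (111 + 1/(-56))*(-8 + 23) = -40415 + (111 - 1/56)*15 = -40415 + (6215/56)*15 = -40415 + 93225/56 = -2170015/56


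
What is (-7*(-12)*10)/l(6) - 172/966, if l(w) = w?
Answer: 67534/483 ≈ 139.82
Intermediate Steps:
(-7*(-12)*10)/l(6) - 172/966 = (-7*(-12)*10)/6 - 172/966 = (84*10)*(⅙) - 172*1/966 = 840*(⅙) - 86/483 = 140 - 86/483 = 67534/483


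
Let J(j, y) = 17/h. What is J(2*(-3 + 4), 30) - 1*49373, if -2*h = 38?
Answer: -938104/19 ≈ -49374.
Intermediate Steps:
h = -19 (h = -½*38 = -19)
J(j, y) = -17/19 (J(j, y) = 17/(-19) = 17*(-1/19) = -17/19)
J(2*(-3 + 4), 30) - 1*49373 = -17/19 - 1*49373 = -17/19 - 49373 = -938104/19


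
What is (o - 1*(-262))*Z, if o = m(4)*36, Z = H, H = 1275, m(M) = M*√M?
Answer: 701250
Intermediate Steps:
m(M) = M^(3/2)
Z = 1275
o = 288 (o = 4^(3/2)*36 = 8*36 = 288)
(o - 1*(-262))*Z = (288 - 1*(-262))*1275 = (288 + 262)*1275 = 550*1275 = 701250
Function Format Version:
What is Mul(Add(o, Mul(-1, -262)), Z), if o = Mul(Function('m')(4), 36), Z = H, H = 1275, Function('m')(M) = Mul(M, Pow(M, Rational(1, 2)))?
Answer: 701250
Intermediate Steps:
Function('m')(M) = Pow(M, Rational(3, 2))
Z = 1275
o = 288 (o = Mul(Pow(4, Rational(3, 2)), 36) = Mul(8, 36) = 288)
Mul(Add(o, Mul(-1, -262)), Z) = Mul(Add(288, Mul(-1, -262)), 1275) = Mul(Add(288, 262), 1275) = Mul(550, 1275) = 701250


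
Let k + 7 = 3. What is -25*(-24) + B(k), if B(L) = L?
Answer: 596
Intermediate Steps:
k = -4 (k = -7 + 3 = -4)
-25*(-24) + B(k) = -25*(-24) - 4 = 600 - 4 = 596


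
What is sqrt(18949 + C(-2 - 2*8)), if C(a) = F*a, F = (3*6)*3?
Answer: sqrt(17977) ≈ 134.08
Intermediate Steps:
F = 54 (F = 18*3 = 54)
C(a) = 54*a
sqrt(18949 + C(-2 - 2*8)) = sqrt(18949 + 54*(-2 - 2*8)) = sqrt(18949 + 54*(-2 - 16)) = sqrt(18949 + 54*(-18)) = sqrt(18949 - 972) = sqrt(17977)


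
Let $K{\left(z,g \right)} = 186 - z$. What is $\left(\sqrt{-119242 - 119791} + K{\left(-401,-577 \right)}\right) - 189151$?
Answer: $-188564 + i \sqrt{239033} \approx -1.8856 \cdot 10^{5} + 488.91 i$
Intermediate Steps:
$\left(\sqrt{-119242 - 119791} + K{\left(-401,-577 \right)}\right) - 189151 = \left(\sqrt{-119242 - 119791} + \left(186 - -401\right)\right) - 189151 = \left(\sqrt{-239033} + \left(186 + 401\right)\right) - 189151 = \left(i \sqrt{239033} + 587\right) - 189151 = \left(587 + i \sqrt{239033}\right) - 189151 = -188564 + i \sqrt{239033}$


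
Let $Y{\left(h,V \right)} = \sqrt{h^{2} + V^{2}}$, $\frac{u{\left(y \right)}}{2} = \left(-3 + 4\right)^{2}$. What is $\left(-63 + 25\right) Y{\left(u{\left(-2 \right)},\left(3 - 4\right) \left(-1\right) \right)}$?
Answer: $- 38 \sqrt{5} \approx -84.971$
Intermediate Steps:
$u{\left(y \right)} = 2$ ($u{\left(y \right)} = 2 \left(-3 + 4\right)^{2} = 2 \cdot 1^{2} = 2 \cdot 1 = 2$)
$Y{\left(h,V \right)} = \sqrt{V^{2} + h^{2}}$
$\left(-63 + 25\right) Y{\left(u{\left(-2 \right)},\left(3 - 4\right) \left(-1\right) \right)} = \left(-63 + 25\right) \sqrt{\left(\left(3 - 4\right) \left(-1\right)\right)^{2} + 2^{2}} = - 38 \sqrt{\left(\left(-1\right) \left(-1\right)\right)^{2} + 4} = - 38 \sqrt{1^{2} + 4} = - 38 \sqrt{1 + 4} = - 38 \sqrt{5}$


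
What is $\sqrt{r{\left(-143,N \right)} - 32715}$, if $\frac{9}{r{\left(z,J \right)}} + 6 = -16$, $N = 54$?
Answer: $\frac{3 i \sqrt{1759362}}{22} \approx 180.87 i$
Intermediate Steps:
$r{\left(z,J \right)} = - \frac{9}{22}$ ($r{\left(z,J \right)} = \frac{9}{-6 - 16} = \frac{9}{-22} = 9 \left(- \frac{1}{22}\right) = - \frac{9}{22}$)
$\sqrt{r{\left(-143,N \right)} - 32715} = \sqrt{- \frac{9}{22} - 32715} = \sqrt{- \frac{719739}{22}} = \frac{3 i \sqrt{1759362}}{22}$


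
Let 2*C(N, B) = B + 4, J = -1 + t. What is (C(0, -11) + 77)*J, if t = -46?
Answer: -6909/2 ≈ -3454.5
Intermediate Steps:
J = -47 (J = -1 - 46 = -47)
C(N, B) = 2 + B/2 (C(N, B) = (B + 4)/2 = (4 + B)/2 = 2 + B/2)
(C(0, -11) + 77)*J = ((2 + (½)*(-11)) + 77)*(-47) = ((2 - 11/2) + 77)*(-47) = (-7/2 + 77)*(-47) = (147/2)*(-47) = -6909/2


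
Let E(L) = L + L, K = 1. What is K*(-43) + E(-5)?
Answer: -53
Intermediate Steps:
E(L) = 2*L
K*(-43) + E(-5) = 1*(-43) + 2*(-5) = -43 - 10 = -53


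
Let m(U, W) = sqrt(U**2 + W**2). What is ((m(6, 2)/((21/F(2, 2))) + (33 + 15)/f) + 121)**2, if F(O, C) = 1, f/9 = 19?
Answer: 2341703321/159201 + 27652*sqrt(10)/1197 ≈ 14782.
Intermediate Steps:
f = 171 (f = 9*19 = 171)
((m(6, 2)/((21/F(2, 2))) + (33 + 15)/f) + 121)**2 = ((sqrt(6**2 + 2**2)/((21/1)) + (33 + 15)/171) + 121)**2 = ((sqrt(36 + 4)/((21*1)) + 48*(1/171)) + 121)**2 = ((sqrt(40)/21 + 16/57) + 121)**2 = (((2*sqrt(10))*(1/21) + 16/57) + 121)**2 = ((2*sqrt(10)/21 + 16/57) + 121)**2 = ((16/57 + 2*sqrt(10)/21) + 121)**2 = (6913/57 + 2*sqrt(10)/21)**2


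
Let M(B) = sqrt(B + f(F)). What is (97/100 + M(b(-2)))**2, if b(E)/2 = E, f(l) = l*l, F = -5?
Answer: 219409/10000 + 97*sqrt(21)/50 ≈ 30.831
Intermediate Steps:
f(l) = l**2
b(E) = 2*E
M(B) = sqrt(25 + B) (M(B) = sqrt(B + (-5)**2) = sqrt(B + 25) = sqrt(25 + B))
(97/100 + M(b(-2)))**2 = (97/100 + sqrt(25 + 2*(-2)))**2 = (97*(1/100) + sqrt(25 - 4))**2 = (97/100 + sqrt(21))**2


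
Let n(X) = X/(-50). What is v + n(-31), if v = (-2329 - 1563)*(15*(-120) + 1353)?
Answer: 86986231/50 ≈ 1.7397e+6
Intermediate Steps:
n(X) = -X/50 (n(X) = X*(-1/50) = -X/50)
v = 1739724 (v = -3892*(-1800 + 1353) = -3892*(-447) = 1739724)
v + n(-31) = 1739724 - 1/50*(-31) = 1739724 + 31/50 = 86986231/50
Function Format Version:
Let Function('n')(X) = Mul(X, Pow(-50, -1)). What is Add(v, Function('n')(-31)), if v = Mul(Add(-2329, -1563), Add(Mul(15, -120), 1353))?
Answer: Rational(86986231, 50) ≈ 1.7397e+6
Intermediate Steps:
Function('n')(X) = Mul(Rational(-1, 50), X) (Function('n')(X) = Mul(X, Rational(-1, 50)) = Mul(Rational(-1, 50), X))
v = 1739724 (v = Mul(-3892, Add(-1800, 1353)) = Mul(-3892, -447) = 1739724)
Add(v, Function('n')(-31)) = Add(1739724, Mul(Rational(-1, 50), -31)) = Add(1739724, Rational(31, 50)) = Rational(86986231, 50)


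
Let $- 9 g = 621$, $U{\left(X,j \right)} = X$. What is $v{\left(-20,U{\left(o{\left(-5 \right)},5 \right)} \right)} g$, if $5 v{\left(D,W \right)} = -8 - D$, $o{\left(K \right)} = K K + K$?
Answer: $- \frac{828}{5} \approx -165.6$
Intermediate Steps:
$o{\left(K \right)} = K + K^{2}$ ($o{\left(K \right)} = K^{2} + K = K + K^{2}$)
$g = -69$ ($g = \left(- \frac{1}{9}\right) 621 = -69$)
$v{\left(D,W \right)} = - \frac{8}{5} - \frac{D}{5}$ ($v{\left(D,W \right)} = \frac{-8 - D}{5} = - \frac{8}{5} - \frac{D}{5}$)
$v{\left(-20,U{\left(o{\left(-5 \right)},5 \right)} \right)} g = \left(- \frac{8}{5} - -4\right) \left(-69\right) = \left(- \frac{8}{5} + 4\right) \left(-69\right) = \frac{12}{5} \left(-69\right) = - \frac{828}{5}$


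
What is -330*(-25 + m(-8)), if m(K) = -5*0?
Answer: 8250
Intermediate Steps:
m(K) = 0
-330*(-25 + m(-8)) = -330*(-25 + 0) = -330*(-25) = 8250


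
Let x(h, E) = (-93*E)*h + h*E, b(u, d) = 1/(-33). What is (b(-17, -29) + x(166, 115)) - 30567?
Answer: -58965952/33 ≈ -1.7868e+6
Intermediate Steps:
b(u, d) = -1/33
x(h, E) = -92*E*h (x(h, E) = -93*E*h + E*h = -92*E*h)
(b(-17, -29) + x(166, 115)) - 30567 = (-1/33 - 92*115*166) - 30567 = (-1/33 - 1756280) - 30567 = -57957241/33 - 30567 = -58965952/33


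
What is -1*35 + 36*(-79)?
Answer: -2879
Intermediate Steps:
-1*35 + 36*(-79) = -35 - 2844 = -2879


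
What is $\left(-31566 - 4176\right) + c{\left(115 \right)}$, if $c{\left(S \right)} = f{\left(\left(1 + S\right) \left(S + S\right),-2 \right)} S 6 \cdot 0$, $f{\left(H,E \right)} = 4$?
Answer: $-35742$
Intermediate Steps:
$c{\left(S \right)} = 0$ ($c{\left(S \right)} = 4 S 6 \cdot 0 = 4 S 0 = 0$)
$\left(-31566 - 4176\right) + c{\left(115 \right)} = \left(-31566 - 4176\right) + 0 = -35742 + 0 = -35742$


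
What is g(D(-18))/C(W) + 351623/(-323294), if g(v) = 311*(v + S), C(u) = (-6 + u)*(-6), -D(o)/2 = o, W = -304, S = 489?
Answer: 1737726969/20044228 ≈ 86.695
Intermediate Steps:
D(o) = -2*o
C(u) = 36 - 6*u
g(v) = 152079 + 311*v (g(v) = 311*(v + 489) = 311*(489 + v) = 152079 + 311*v)
g(D(-18))/C(W) + 351623/(-323294) = (152079 + 311*(-2*(-18)))/(36 - 6*(-304)) + 351623/(-323294) = (152079 + 311*36)/(36 + 1824) + 351623*(-1/323294) = (152079 + 11196)/1860 - 351623/323294 = 163275*(1/1860) - 351623/323294 = 10885/124 - 351623/323294 = 1737726969/20044228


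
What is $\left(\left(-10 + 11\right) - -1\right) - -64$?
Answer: $66$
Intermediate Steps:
$\left(\left(-10 + 11\right) - -1\right) - -64 = \left(1 + 1\right) + 64 = 2 + 64 = 66$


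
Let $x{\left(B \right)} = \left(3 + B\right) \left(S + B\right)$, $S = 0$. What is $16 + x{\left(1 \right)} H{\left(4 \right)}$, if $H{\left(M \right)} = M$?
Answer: $32$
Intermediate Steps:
$x{\left(B \right)} = B \left(3 + B\right)$ ($x{\left(B \right)} = \left(3 + B\right) \left(0 + B\right) = \left(3 + B\right) B = B \left(3 + B\right)$)
$16 + x{\left(1 \right)} H{\left(4 \right)} = 16 + 1 \left(3 + 1\right) 4 = 16 + 1 \cdot 4 \cdot 4 = 16 + 4 \cdot 4 = 16 + 16 = 32$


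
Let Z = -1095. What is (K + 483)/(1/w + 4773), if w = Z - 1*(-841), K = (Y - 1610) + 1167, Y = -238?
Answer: -50292/1212341 ≈ -0.041483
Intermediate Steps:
K = -681 (K = (-238 - 1610) + 1167 = -1848 + 1167 = -681)
w = -254 (w = -1095 - 1*(-841) = -1095 + 841 = -254)
(K + 483)/(1/w + 4773) = (-681 + 483)/(1/(-254) + 4773) = -198/(-1/254 + 4773) = -198/1212341/254 = -198*254/1212341 = -50292/1212341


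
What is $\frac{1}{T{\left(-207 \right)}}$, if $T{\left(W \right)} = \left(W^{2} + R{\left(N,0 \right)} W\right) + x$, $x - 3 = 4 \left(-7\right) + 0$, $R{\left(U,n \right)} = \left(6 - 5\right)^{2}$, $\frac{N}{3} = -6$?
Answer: $\frac{1}{42617} \approx 2.3465 \cdot 10^{-5}$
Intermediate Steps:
$N = -18$ ($N = 3 \left(-6\right) = -18$)
$R{\left(U,n \right)} = 1$ ($R{\left(U,n \right)} = 1^{2} = 1$)
$x = -25$ ($x = 3 + \left(4 \left(-7\right) + 0\right) = 3 + \left(-28 + 0\right) = 3 - 28 = -25$)
$T{\left(W \right)} = -25 + W + W^{2}$ ($T{\left(W \right)} = \left(W^{2} + 1 W\right) - 25 = \left(W^{2} + W\right) - 25 = \left(W + W^{2}\right) - 25 = -25 + W + W^{2}$)
$\frac{1}{T{\left(-207 \right)}} = \frac{1}{-25 - 207 + \left(-207\right)^{2}} = \frac{1}{-25 - 207 + 42849} = \frac{1}{42617}$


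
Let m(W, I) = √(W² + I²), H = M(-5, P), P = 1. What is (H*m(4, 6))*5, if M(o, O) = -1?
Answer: -10*√13 ≈ -36.056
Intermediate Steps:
H = -1
m(W, I) = √(I² + W²)
(H*m(4, 6))*5 = -√(6² + 4²)*5 = -√(36 + 16)*5 = -√52*5 = -2*√13*5 = -10*√13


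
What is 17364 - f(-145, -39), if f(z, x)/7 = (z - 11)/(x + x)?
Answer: 17350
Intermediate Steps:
f(z, x) = 7*(-11 + z)/(2*x) (f(z, x) = 7*((z - 11)/(x + x)) = 7*((-11 + z)/((2*x))) = 7*((-11 + z)*(1/(2*x))) = 7*((-11 + z)/(2*x)) = 7*(-11 + z)/(2*x))
17364 - f(-145, -39) = 17364 - 7*(-11 - 145)/(2*(-39)) = 17364 - 7*(-1)*(-156)/(2*39) = 17364 - 1*14 = 17364 - 14 = 17350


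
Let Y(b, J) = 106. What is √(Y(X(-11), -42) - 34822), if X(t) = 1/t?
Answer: 2*I*√8679 ≈ 186.32*I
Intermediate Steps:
√(Y(X(-11), -42) - 34822) = √(106 - 34822) = √(-34716) = 2*I*√8679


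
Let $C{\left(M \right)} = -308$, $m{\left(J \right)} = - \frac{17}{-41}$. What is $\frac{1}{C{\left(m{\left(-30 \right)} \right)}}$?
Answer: $- \frac{1}{308} \approx -0.0032468$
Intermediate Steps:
$m{\left(J \right)} = \frac{17}{41}$ ($m{\left(J \right)} = \left(-17\right) \left(- \frac{1}{41}\right) = \frac{17}{41}$)
$\frac{1}{C{\left(m{\left(-30 \right)} \right)}} = \frac{1}{-308} = - \frac{1}{308}$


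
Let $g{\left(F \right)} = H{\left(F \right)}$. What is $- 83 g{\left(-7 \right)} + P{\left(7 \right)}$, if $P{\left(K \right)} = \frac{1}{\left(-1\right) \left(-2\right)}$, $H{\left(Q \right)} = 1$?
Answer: $- \frac{165}{2} \approx -82.5$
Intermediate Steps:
$g{\left(F \right)} = 1$
$P{\left(K \right)} = \frac{1}{2}$
$- 83 g{\left(-7 \right)} + P{\left(7 \right)} = \left(-83\right) 1 + \frac{1}{2} = -83 + \frac{1}{2} = - \frac{165}{2}$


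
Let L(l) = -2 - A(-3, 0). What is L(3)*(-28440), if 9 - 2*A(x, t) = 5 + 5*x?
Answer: 327060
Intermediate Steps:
A(x, t) = 2 - 5*x/2 (A(x, t) = 9/2 - (5 + 5*x)/2 = 9/2 + (-5/2 - 5*x/2) = 2 - 5*x/2)
L(l) = -23/2 (L(l) = -2 - (2 - 5/2*(-3)) = -2 - (2 + 15/2) = -2 - 1*19/2 = -2 - 19/2 = -23/2)
L(3)*(-28440) = -23/2*(-28440) = 327060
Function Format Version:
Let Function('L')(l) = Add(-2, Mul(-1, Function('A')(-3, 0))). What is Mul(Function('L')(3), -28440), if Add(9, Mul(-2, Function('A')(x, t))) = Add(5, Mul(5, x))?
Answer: 327060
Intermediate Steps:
Function('A')(x, t) = Add(2, Mul(Rational(-5, 2), x)) (Function('A')(x, t) = Add(Rational(9, 2), Mul(Rational(-1, 2), Add(5, Mul(5, x)))) = Add(Rational(9, 2), Add(Rational(-5, 2), Mul(Rational(-5, 2), x))) = Add(2, Mul(Rational(-5, 2), x)))
Function('L')(l) = Rational(-23, 2) (Function('L')(l) = Add(-2, Mul(-1, Add(2, Mul(Rational(-5, 2), -3)))) = Add(-2, Mul(-1, Add(2, Rational(15, 2)))) = Add(-2, Mul(-1, Rational(19, 2))) = Add(-2, Rational(-19, 2)) = Rational(-23, 2))
Mul(Function('L')(3), -28440) = Mul(Rational(-23, 2), -28440) = 327060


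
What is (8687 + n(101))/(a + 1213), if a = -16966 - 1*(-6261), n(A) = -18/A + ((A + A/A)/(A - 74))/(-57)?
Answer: -450086863/491808996 ≈ -0.91517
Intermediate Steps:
n(A) = -18/A - (1 + A)/(57*(-74 + A)) (n(A) = -18/A + ((A + 1)/(-74 + A))*(-1/57) = -18/A + ((1 + A)/(-74 + A))*(-1/57) = -18/A - (1 + A)/(57*(-74 + A)))
a = -10705 (a = -16966 + 6261 = -10705)
(8687 + n(101))/(a + 1213) = (8687 + (1/57)*(75924 - 1*101² - 1027*101)/(101*(-74 + 101)))/(-10705 + 1213) = (8687 + (1/57)*(1/101)*(75924 - 1*10201 - 103727)/27)/(-9492) = (8687 + (1/57)*(1/101)*(1/27)*(75924 - 10201 - 103727))*(-1/9492) = (8687 + (1/57)*(1/101)*(1/27)*(-38004))*(-1/9492) = (8687 - 12668/51813)*(-1/9492) = (450086863/51813)*(-1/9492) = -450086863/491808996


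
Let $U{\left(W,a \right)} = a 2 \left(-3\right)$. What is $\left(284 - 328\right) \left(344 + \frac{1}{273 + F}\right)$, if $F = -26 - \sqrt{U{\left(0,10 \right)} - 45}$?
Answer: $- \frac{462516186}{30557} - \frac{22 i \sqrt{105}}{30557} \approx -15136.0 - 0.0073775 i$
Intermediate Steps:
$U{\left(W,a \right)} = - 6 a$ ($U{\left(W,a \right)} = 2 a \left(-3\right) = - 6 a$)
$F = -26 - i \sqrt{105}$ ($F = -26 - \sqrt{\left(-6\right) 10 - 45} = -26 - \sqrt{-60 - 45} = -26 - \sqrt{-105} = -26 - i \sqrt{105} \approx -26.0 - 10.247 i$)
$\left(284 - 328\right) \left(344 + \frac{1}{273 + F}\right) = \left(284 - 328\right) \left(344 + \frac{1}{273 - \left(26 + i \sqrt{105}\right)}\right) = - 44 \left(344 + \frac{1}{247 - i \sqrt{105}}\right) = -15136 - \frac{44}{247 - i \sqrt{105}}$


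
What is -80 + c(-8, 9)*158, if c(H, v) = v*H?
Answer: -11456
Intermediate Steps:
c(H, v) = H*v
-80 + c(-8, 9)*158 = -80 - 8*9*158 = -80 - 72*158 = -80 - 11376 = -11456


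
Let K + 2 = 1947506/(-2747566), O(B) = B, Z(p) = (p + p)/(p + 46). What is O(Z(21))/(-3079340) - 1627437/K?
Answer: 32947823727493230213/54840488008130 ≈ 6.0079e+5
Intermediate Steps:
Z(p) = 2*p/(46 + p) (Z(p) = (2*p)/(46 + p) = 2*p/(46 + p))
K = -3721319/1373783 (K = -2 + 1947506/(-2747566) = -2 + 1947506*(-1/2747566) = -2 - 973753/1373783 = -3721319/1373783 ≈ -2.7088)
O(Z(21))/(-3079340) - 1627437/K = (2*21/(46 + 21))/(-3079340) - 1627437/(-3721319/1373783) = (2*21/67)*(-1/3079340) - 1627437*(-1373783/3721319) = (2*21*(1/67))*(-1/3079340) + 319392183453/531617 = (42/67)*(-1/3079340) + 319392183453/531617 = -21/103157890 + 319392183453/531617 = 32947823727493230213/54840488008130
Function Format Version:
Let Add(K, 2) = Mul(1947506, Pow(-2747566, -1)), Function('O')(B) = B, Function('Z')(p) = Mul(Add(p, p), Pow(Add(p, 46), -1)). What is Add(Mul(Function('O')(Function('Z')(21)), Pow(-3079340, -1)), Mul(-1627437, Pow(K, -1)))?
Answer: Rational(32947823727493230213, 54840488008130) ≈ 6.0079e+5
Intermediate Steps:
Function('Z')(p) = Mul(2, p, Pow(Add(46, p), -1)) (Function('Z')(p) = Mul(Mul(2, p), Pow(Add(46, p), -1)) = Mul(2, p, Pow(Add(46, p), -1)))
K = Rational(-3721319, 1373783) (K = Add(-2, Mul(1947506, Pow(-2747566, -1))) = Add(-2, Mul(1947506, Rational(-1, 2747566))) = Add(-2, Rational(-973753, 1373783)) = Rational(-3721319, 1373783) ≈ -2.7088)
Add(Mul(Function('O')(Function('Z')(21)), Pow(-3079340, -1)), Mul(-1627437, Pow(K, -1))) = Add(Mul(Mul(2, 21, Pow(Add(46, 21), -1)), Pow(-3079340, -1)), Mul(-1627437, Pow(Rational(-3721319, 1373783), -1))) = Add(Mul(Mul(2, 21, Pow(67, -1)), Rational(-1, 3079340)), Mul(-1627437, Rational(-1373783, 3721319))) = Add(Mul(Mul(2, 21, Rational(1, 67)), Rational(-1, 3079340)), Rational(319392183453, 531617)) = Add(Mul(Rational(42, 67), Rational(-1, 3079340)), Rational(319392183453, 531617)) = Add(Rational(-21, 103157890), Rational(319392183453, 531617)) = Rational(32947823727493230213, 54840488008130)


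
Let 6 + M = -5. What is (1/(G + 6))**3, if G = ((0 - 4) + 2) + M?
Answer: -1/343 ≈ -0.0029155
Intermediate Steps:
M = -11 (M = -6 - 5 = -11)
G = -13 (G = ((0 - 4) + 2) - 11 = (-4 + 2) - 11 = -2 - 11 = -13)
(1/(G + 6))**3 = (1/(-13 + 6))**3 = (1/(-7))**3 = (-1/7)**3 = -1/343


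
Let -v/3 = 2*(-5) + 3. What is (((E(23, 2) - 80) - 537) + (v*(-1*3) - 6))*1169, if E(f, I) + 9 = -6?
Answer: -819469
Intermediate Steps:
E(f, I) = -15 (E(f, I) = -9 - 6 = -15)
v = 21 (v = -3*(2*(-5) + 3) = -3*(-10 + 3) = -3*(-7) = 21)
(((E(23, 2) - 80) - 537) + (v*(-1*3) - 6))*1169 = (((-15 - 80) - 537) + (21*(-1*3) - 6))*1169 = ((-95 - 537) + (21*(-3) - 6))*1169 = (-632 + (-63 - 6))*1169 = (-632 - 69)*1169 = -701*1169 = -819469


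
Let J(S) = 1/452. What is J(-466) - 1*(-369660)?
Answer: 167086321/452 ≈ 3.6966e+5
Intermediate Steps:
J(S) = 1/452
J(-466) - 1*(-369660) = 1/452 - 1*(-369660) = 1/452 + 369660 = 167086321/452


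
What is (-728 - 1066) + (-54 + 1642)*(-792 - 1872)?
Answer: -4232226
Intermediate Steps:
(-728 - 1066) + (-54 + 1642)*(-792 - 1872) = -1794 + 1588*(-2664) = -1794 - 4230432 = -4232226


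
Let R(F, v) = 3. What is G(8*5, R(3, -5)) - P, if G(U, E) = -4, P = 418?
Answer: -422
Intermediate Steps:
G(8*5, R(3, -5)) - P = -4 - 1*418 = -4 - 418 = -422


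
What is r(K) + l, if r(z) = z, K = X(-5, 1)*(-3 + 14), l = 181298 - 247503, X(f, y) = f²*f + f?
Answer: -67635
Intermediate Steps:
X(f, y) = f + f³ (X(f, y) = f³ + f = f + f³)
l = -66205
K = -1430 (K = (-5 + (-5)³)*(-3 + 14) = (-5 - 125)*11 = -130*11 = -1430)
r(K) + l = -1430 - 66205 = -67635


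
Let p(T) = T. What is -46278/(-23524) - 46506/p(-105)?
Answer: 183144389/411670 ≈ 444.88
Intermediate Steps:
-46278/(-23524) - 46506/p(-105) = -46278/(-23524) - 46506/(-105) = -46278*(-1/23524) - 46506*(-1/105) = 23139/11762 + 15502/35 = 183144389/411670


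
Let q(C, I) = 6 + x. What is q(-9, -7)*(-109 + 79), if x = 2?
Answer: -240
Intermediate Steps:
q(C, I) = 8 (q(C, I) = 6 + 2 = 8)
q(-9, -7)*(-109 + 79) = 8*(-109 + 79) = 8*(-30) = -240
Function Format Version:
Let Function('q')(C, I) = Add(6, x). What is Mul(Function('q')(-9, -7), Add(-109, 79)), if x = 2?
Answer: -240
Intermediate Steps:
Function('q')(C, I) = 8 (Function('q')(C, I) = Add(6, 2) = 8)
Mul(Function('q')(-9, -7), Add(-109, 79)) = Mul(8, Add(-109, 79)) = Mul(8, -30) = -240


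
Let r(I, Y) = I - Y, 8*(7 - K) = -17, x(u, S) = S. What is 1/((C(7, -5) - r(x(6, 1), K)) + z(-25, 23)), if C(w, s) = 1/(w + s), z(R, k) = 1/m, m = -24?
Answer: 12/103 ≈ 0.11650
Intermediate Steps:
K = 73/8 (K = 7 - ⅛*(-17) = 7 + 17/8 = 73/8 ≈ 9.1250)
z(R, k) = -1/24 (z(R, k) = 1/(-24) = -1/24)
C(w, s) = 1/(s + w)
1/((C(7, -5) - r(x(6, 1), K)) + z(-25, 23)) = 1/((1/(-5 + 7) - (1 - 1*73/8)) - 1/24) = 1/((1/2 - (1 - 73/8)) - 1/24) = 1/((½ - 1*(-65/8)) - 1/24) = 1/((½ + 65/8) - 1/24) = 1/(69/8 - 1/24) = 1/(103/12) = 12/103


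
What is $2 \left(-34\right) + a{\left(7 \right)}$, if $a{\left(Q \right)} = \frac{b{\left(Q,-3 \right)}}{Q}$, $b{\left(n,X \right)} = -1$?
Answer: $- \frac{477}{7} \approx -68.143$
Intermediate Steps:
$a{\left(Q \right)} = - \frac{1}{Q}$
$2 \left(-34\right) + a{\left(7 \right)} = 2 \left(-34\right) - \frac{1}{7} = -68 - \frac{1}{7} = - \frac{477}{7}$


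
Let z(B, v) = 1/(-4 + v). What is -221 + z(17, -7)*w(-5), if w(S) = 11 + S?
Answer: -2437/11 ≈ -221.55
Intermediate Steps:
-221 + z(17, -7)*w(-5) = -221 + (11 - 5)/(-4 - 7) = -221 + 6/(-11) = -221 - 1/11*6 = -221 - 6/11 = -2437/11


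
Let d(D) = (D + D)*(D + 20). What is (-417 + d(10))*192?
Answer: 35136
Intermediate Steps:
d(D) = 2*D*(20 + D) (d(D) = (2*D)*(20 + D) = 2*D*(20 + D))
(-417 + d(10))*192 = (-417 + 2*10*(20 + 10))*192 = (-417 + 2*10*30)*192 = (-417 + 600)*192 = 183*192 = 35136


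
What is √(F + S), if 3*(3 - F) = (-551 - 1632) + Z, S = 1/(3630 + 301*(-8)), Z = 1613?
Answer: √288205034/1222 ≈ 13.892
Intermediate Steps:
S = 1/1222 (S = 1/(3630 - 2408) = 1/1222 ≈ 0.00081833)
F = 193 (F = 3 - ((-551 - 1632) + 1613)/3 = 3 - (-2183 + 1613)/3 = 3 - ⅓*(-570) = 3 + 190 = 193)
√(F + S) = √(193 + 1/1222) = √(235847/1222) = √288205034/1222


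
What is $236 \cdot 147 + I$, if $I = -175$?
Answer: $34517$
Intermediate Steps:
$236 \cdot 147 + I = 236 \cdot 147 - 175 = 34692 - 175 = 34517$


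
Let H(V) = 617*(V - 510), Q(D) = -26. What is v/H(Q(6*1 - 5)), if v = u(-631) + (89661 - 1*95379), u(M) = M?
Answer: 6349/330712 ≈ 0.019198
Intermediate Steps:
H(V) = -314670 + 617*V (H(V) = 617*(-510 + V) = -314670 + 617*V)
v = -6349 (v = -631 + (89661 - 1*95379) = -631 + (89661 - 95379) = -631 - 5718 = -6349)
v/H(Q(6*1 - 5)) = -6349/(-314670 + 617*(-26)) = -6349/(-314670 - 16042) = -6349/(-330712) = -6349*(-1/330712) = 6349/330712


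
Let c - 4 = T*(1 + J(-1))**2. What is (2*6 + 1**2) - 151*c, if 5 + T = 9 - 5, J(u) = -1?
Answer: -591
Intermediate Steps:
T = -1 (T = -5 + (9 - 5) = -5 + 4 = -1)
c = 4 (c = 4 - (1 - 1)**2 = 4 - 1*0**2 = 4 - 1*0 = 4 + 0 = 4)
(2*6 + 1**2) - 151*c = (2*6 + 1**2) - 151*4 = (12 + 1) - 604 = 13 - 604 = -591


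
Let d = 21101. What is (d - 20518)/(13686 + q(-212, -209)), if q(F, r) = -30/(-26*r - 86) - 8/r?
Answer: 325818878/7648658333 ≈ 0.042598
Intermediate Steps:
q(F, r) = -30/(-86 - 26*r) - 8/r
(d - 20518)/(13686 + q(-212, -209)) = (21101 - 20518)/(13686 + (-344 - 89*(-209))/((-209)*(43 + 13*(-209)))) = 583/(13686 - (-344 + 18601)/(209*(43 - 2717))) = 583/(13686 - 1/209*18257/(-2674)) = 583/(13686 - 1/209*(-1/2674)*18257) = 583/(13686 + 18257/558866) = 583/(7648658333/558866) = 583*(558866/7648658333) = 325818878/7648658333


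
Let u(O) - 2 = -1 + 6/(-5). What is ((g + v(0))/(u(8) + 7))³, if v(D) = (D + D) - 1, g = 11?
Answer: 15625/4913 ≈ 3.1803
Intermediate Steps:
v(D) = -1 + 2*D (v(D) = 2*D - 1 = -1 + 2*D)
u(O) = -⅕ (u(O) = 2 + (-1 + 6/(-5)) = 2 + (-1 + 6*(-⅕)) = 2 + (-1 - 6/5) = 2 - 11/5 = -⅕)
((g + v(0))/(u(8) + 7))³ = ((11 + (-1 + 2*0))/(-⅕ + 7))³ = ((11 + (-1 + 0))/(34/5))³ = ((11 - 1)*(5/34))³ = (10*(5/34))³ = (25/17)³ = 15625/4913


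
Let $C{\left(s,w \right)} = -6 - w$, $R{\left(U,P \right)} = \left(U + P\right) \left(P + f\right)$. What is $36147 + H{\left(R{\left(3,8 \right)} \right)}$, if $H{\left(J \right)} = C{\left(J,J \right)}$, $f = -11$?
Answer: $36174$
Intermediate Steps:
$R{\left(U,P \right)} = \left(-11 + P\right) \left(P + U\right)$ ($R{\left(U,P \right)} = \left(U + P\right) \left(P - 11\right) = \left(P + U\right) \left(-11 + P\right) = \left(-11 + P\right) \left(P + U\right)$)
$H{\left(J \right)} = -6 - J$
$36147 + H{\left(R{\left(3,8 \right)} \right)} = 36147 - \left(70 - 88 - 9\right) = 36147 - -27 = 36147 + \left(-6 + 33\right) = 36147 + 27 = 36174$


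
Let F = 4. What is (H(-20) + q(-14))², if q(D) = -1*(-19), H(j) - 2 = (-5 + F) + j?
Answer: 0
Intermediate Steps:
H(j) = 1 + j (H(j) = 2 + ((-5 + 4) + j) = 2 + (-1 + j) = 1 + j)
q(D) = 19
(H(-20) + q(-14))² = ((1 - 20) + 19)² = (-19 + 19)² = 0² = 0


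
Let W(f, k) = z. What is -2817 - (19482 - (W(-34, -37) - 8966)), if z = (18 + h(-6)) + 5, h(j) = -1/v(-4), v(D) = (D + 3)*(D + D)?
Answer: -249937/8 ≈ -31242.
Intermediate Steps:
v(D) = 2*D*(3 + D) (v(D) = (3 + D)*(2*D) = 2*D*(3 + D))
h(j) = -⅛ (h(j) = -1/(2*(-4)*(3 - 4)) = -1/(2*(-4)*(-1)) = -1/8 = -1*⅛ = -⅛)
z = 183/8 (z = (18 - ⅛) + 5 = 143/8 + 5 = 183/8 ≈ 22.875)
W(f, k) = 183/8
-2817 - (19482 - (W(-34, -37) - 8966)) = -2817 - (19482 - (183/8 - 8966)) = -2817 - (19482 - 1*(-71545/8)) = -2817 - (19482 + 71545/8) = -2817 - 1*227401/8 = -2817 - 227401/8 = -249937/8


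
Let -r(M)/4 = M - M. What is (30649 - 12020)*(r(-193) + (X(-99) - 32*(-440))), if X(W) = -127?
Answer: 259930437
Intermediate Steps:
r(M) = 0 (r(M) = -4*(M - M) = -4*0 = 0)
(30649 - 12020)*(r(-193) + (X(-99) - 32*(-440))) = (30649 - 12020)*(0 + (-127 - 32*(-440))) = 18629*(0 + (-127 - 1*(-14080))) = 18629*(0 + (-127 + 14080)) = 18629*(0 + 13953) = 18629*13953 = 259930437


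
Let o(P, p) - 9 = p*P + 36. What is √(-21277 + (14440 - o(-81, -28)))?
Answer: 5*I*√366 ≈ 95.656*I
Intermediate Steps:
o(P, p) = 45 + P*p (o(P, p) = 9 + (p*P + 36) = 9 + (P*p + 36) = 9 + (36 + P*p) = 45 + P*p)
√(-21277 + (14440 - o(-81, -28))) = √(-21277 + (14440 - (45 - 81*(-28)))) = √(-21277 + (14440 - (45 + 2268))) = √(-21277 + (14440 - 1*2313)) = √(-21277 + (14440 - 2313)) = √(-21277 + 12127) = √(-9150) = 5*I*√366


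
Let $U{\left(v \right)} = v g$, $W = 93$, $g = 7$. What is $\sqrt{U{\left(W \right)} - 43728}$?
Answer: $i \sqrt{43077} \approx 207.55 i$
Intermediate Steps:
$U{\left(v \right)} = 7 v$ ($U{\left(v \right)} = v 7 = 7 v$)
$\sqrt{U{\left(W \right)} - 43728} = \sqrt{7 \cdot 93 - 43728} = \sqrt{651 - 43728} = \sqrt{-43077} = i \sqrt{43077}$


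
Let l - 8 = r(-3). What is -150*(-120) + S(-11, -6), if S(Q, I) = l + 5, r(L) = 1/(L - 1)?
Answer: 72051/4 ≈ 18013.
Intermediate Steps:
r(L) = 1/(-1 + L)
l = 31/4 (l = 8 + 1/(-1 - 3) = 8 + 1/(-4) = 8 - ¼ = 31/4 ≈ 7.7500)
S(Q, I) = 51/4 (S(Q, I) = 31/4 + 5 = 51/4)
-150*(-120) + S(-11, -6) = -150*(-120) + 51/4 = 18000 + 51/4 = 72051/4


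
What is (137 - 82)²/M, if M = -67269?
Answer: -3025/67269 ≈ -0.044969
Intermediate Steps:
(137 - 82)²/M = (137 - 82)²/(-67269) = 55²*(-1/67269) = 3025*(-1/67269) = -3025/67269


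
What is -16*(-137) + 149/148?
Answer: 324565/148 ≈ 2193.0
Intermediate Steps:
-16*(-137) + 149/148 = 2192 + 149*(1/148) = 2192 + 149/148 = 324565/148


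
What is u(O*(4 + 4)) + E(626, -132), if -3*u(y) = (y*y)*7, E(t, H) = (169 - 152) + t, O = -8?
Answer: -26743/3 ≈ -8914.3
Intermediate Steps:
E(t, H) = 17 + t
u(y) = -7*y²/3 (u(y) = -y*y*7/3 = -y²*7/3 = -7*y²/3)
u(O*(4 + 4)) + E(626, -132) = -7*64*(4 + 4)²/3 + (17 + 626) = -7*(-8*8)²/3 + 643 = -7/3*(-64)² + 643 = -7/3*4096 + 643 = -28672/3 + 643 = -26743/3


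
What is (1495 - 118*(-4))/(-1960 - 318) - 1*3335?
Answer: -7599097/2278 ≈ -3335.9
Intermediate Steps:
(1495 - 118*(-4))/(-1960 - 318) - 1*3335 = (1495 + 472)/(-2278) - 3335 = 1967*(-1/2278) - 3335 = -1967/2278 - 3335 = -7599097/2278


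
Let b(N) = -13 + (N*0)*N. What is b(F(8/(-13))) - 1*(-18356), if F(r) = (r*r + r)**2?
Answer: 18343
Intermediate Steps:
F(r) = (r + r**2)**2 (F(r) = (r**2 + r)**2 = (r + r**2)**2)
b(N) = -13 (b(N) = -13 + 0*N = -13 + 0 = -13)
b(F(8/(-13))) - 1*(-18356) = -13 - 1*(-18356) = -13 + 18356 = 18343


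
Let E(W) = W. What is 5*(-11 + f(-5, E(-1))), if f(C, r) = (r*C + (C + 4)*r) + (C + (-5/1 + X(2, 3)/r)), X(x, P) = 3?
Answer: -90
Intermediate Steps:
f(C, r) = -5 + C + 3/r + C*r + r*(4 + C) (f(C, r) = (r*C + (C + 4)*r) + (C + (-5/1 + 3/r)) = (C*r + (4 + C)*r) + (C + (-5*1 + 3/r)) = (C*r + r*(4 + C)) + (C + (-5 + 3/r)) = (C*r + r*(4 + C)) + (-5 + C + 3/r) = -5 + C + 3/r + C*r + r*(4 + C))
5*(-11 + f(-5, E(-1))) = 5*(-11 + (-5 - 5 + 3/(-1) + 4*(-1) + 2*(-5)*(-1))) = 5*(-11 + (-5 - 5 + 3*(-1) - 4 + 10)) = 5*(-11 + (-5 - 5 - 3 - 4 + 10)) = 5*(-11 - 7) = 5*(-18) = -90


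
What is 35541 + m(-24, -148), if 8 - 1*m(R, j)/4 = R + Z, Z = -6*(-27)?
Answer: 35021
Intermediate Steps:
Z = 162
m(R, j) = -616 - 4*R (m(R, j) = 32 - 4*(R + 162) = 32 - 4*(162 + R) = 32 + (-648 - 4*R) = -616 - 4*R)
35541 + m(-24, -148) = 35541 + (-616 - 4*(-24)) = 35541 + (-616 + 96) = 35541 - 520 = 35021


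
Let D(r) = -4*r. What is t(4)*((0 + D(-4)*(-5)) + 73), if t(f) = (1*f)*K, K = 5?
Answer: -140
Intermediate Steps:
t(f) = 5*f (t(f) = (1*f)*5 = f*5 = 5*f)
t(4)*((0 + D(-4)*(-5)) + 73) = (5*4)*((0 - 4*(-4)*(-5)) + 73) = 20*((0 + 16*(-5)) + 73) = 20*((0 - 80) + 73) = 20*(-80 + 73) = 20*(-7) = -140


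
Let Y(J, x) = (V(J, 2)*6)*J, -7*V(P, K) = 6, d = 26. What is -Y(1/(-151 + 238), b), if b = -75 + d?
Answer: 12/203 ≈ 0.059113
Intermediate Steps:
V(P, K) = -6/7 (V(P, K) = -⅐*6 = -6/7)
b = -49 (b = -75 + 26 = -49)
Y(J, x) = -36*J/7 (Y(J, x) = (-6/7*6)*J = -36*J/7)
-Y(1/(-151 + 238), b) = -(-36)/(7*(-151 + 238)) = -(-36)/(7*87) = -1*(-12/203) = 12/203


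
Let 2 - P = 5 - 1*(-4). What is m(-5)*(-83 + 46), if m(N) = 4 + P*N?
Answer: -1443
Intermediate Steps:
P = -7 (P = 2 - (5 - 1*(-4)) = 2 - (5 + 4) = 2 - 1*9 = 2 - 9 = -7)
m(N) = 4 - 7*N
m(-5)*(-83 + 46) = (4 - 7*(-5))*(-83 + 46) = (4 + 35)*(-37) = 39*(-37) = -1443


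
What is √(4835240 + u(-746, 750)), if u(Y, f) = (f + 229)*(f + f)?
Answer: 2*√1575935 ≈ 2510.7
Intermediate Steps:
u(Y, f) = 2*f*(229 + f) (u(Y, f) = (229 + f)*(2*f) = 2*f*(229 + f))
√(4835240 + u(-746, 750)) = √(4835240 + 2*750*(229 + 750)) = √(4835240 + 2*750*979) = √(4835240 + 1468500) = √6303740 = 2*√1575935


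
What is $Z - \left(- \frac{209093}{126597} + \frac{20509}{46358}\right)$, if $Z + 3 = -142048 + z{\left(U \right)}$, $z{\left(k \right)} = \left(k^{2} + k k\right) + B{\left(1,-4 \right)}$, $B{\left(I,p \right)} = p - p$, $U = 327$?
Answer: $\frac{421426849768303}{5868783726} \approx 71808.0$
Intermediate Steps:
$B{\left(I,p \right)} = 0$
$z{\left(k \right)} = 2 k^{2}$ ($z{\left(k \right)} = \left(k^{2} + k k\right) + 0 = \left(k^{2} + k^{2}\right) + 0 = 2 k^{2} + 0 = 2 k^{2}$)
$Z = 71807$ ($Z = -3 - \left(142048 - 2 \cdot 327^{2}\right) = -3 + \left(-142048 + 2 \cdot 106929\right) = -3 + \left(-142048 + 213858\right) = -3 + 71810 = 71807$)
$Z - \left(- \frac{209093}{126597} + \frac{20509}{46358}\right) = 71807 - \left(- \frac{209093}{126597} + \frac{20509}{46358}\right) = 71807 - - \frac{7096755421}{5868783726} = 71807 + \left(\frac{209093}{126597} - \frac{20509}{46358}\right) = 71807 + \frac{7096755421}{5868783726} = \frac{421426849768303}{5868783726}$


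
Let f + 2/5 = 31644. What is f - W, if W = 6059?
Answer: 127923/5 ≈ 25585.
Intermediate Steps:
f = 158218/5 (f = -⅖ + 31644 = 158218/5 ≈ 31644.)
f - W = 158218/5 - 1*6059 = 158218/5 - 6059 = 127923/5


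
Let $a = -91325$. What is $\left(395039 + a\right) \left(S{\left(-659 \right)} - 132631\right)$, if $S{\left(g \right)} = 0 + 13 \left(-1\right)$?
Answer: $-40285839816$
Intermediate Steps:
$S{\left(g \right)} = -13$ ($S{\left(g \right)} = 0 - 13 = -13$)
$\left(395039 + a\right) \left(S{\left(-659 \right)} - 132631\right) = \left(395039 - 91325\right) \left(-13 - 132631\right) = 303714 \left(-132644\right) = -40285839816$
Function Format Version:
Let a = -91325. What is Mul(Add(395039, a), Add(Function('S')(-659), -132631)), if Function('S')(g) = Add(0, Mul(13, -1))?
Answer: -40285839816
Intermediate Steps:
Function('S')(g) = -13 (Function('S')(g) = Add(0, -13) = -13)
Mul(Add(395039, a), Add(Function('S')(-659), -132631)) = Mul(Add(395039, -91325), Add(-13, -132631)) = Mul(303714, -132644) = -40285839816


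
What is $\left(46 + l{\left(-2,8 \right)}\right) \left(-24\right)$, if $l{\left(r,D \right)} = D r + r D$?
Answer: $-336$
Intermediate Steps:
$l{\left(r,D \right)} = 2 D r$ ($l{\left(r,D \right)} = D r + D r = 2 D r$)
$\left(46 + l{\left(-2,8 \right)}\right) \left(-24\right) = \left(46 + 2 \cdot 8 \left(-2\right)\right) \left(-24\right) = \left(46 - 32\right) \left(-24\right) = 14 \left(-24\right) = -336$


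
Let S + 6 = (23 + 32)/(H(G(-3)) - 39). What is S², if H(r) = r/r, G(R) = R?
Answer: 80089/1444 ≈ 55.463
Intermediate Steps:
H(r) = 1
S = -283/38 (S = -6 + (23 + 32)/(1 - 39) = -6 + 55/(-38) = -6 + 55*(-1/38) = -6 - 55/38 = -283/38 ≈ -7.4474)
S² = (-283/38)² = 80089/1444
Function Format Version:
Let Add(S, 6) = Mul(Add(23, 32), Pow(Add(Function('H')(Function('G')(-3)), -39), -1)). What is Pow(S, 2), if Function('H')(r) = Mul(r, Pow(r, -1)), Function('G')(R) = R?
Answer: Rational(80089, 1444) ≈ 55.463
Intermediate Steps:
Function('H')(r) = 1
S = Rational(-283, 38) (S = Add(-6, Mul(Add(23, 32), Pow(Add(1, -39), -1))) = Add(-6, Mul(55, Pow(-38, -1))) = Add(-6, Mul(55, Rational(-1, 38))) = Add(-6, Rational(-55, 38)) = Rational(-283, 38) ≈ -7.4474)
Pow(S, 2) = Pow(Rational(-283, 38), 2) = Rational(80089, 1444)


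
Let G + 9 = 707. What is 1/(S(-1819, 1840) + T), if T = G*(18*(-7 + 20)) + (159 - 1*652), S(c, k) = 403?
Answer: 1/163242 ≈ 6.1259e-6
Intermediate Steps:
G = 698 (G = -9 + 707 = 698)
T = 162839 (T = 698*(18*(-7 + 20)) + (159 - 1*652) = 698*(18*13) + (159 - 652) = 698*234 - 493 = 163332 - 493 = 162839)
1/(S(-1819, 1840) + T) = 1/(403 + 162839) = 1/163242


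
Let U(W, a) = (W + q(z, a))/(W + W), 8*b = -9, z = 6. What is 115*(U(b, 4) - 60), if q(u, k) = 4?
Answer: -126845/18 ≈ -7046.9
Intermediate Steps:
b = -9/8 (b = (⅛)*(-9) = -9/8 ≈ -1.1250)
U(W, a) = (4 + W)/(2*W) (U(W, a) = (W + 4)/(W + W) = (4 + W)/((2*W)) = (4 + W)*(1/(2*W)) = (4 + W)/(2*W))
115*(U(b, 4) - 60) = 115*((4 - 9/8)/(2*(-9/8)) - 60) = 115*((½)*(-8/9)*(23/8) - 60) = 115*(-23/18 - 60) = 115*(-1103/18) = -126845/18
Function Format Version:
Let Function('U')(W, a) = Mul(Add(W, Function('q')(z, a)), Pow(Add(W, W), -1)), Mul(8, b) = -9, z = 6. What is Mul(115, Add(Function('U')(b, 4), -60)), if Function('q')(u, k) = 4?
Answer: Rational(-126845, 18) ≈ -7046.9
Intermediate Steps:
b = Rational(-9, 8) (b = Mul(Rational(1, 8), -9) = Rational(-9, 8) ≈ -1.1250)
Function('U')(W, a) = Mul(Rational(1, 2), Pow(W, -1), Add(4, W)) (Function('U')(W, a) = Mul(Add(W, 4), Pow(Add(W, W), -1)) = Mul(Add(4, W), Pow(Mul(2, W), -1)) = Mul(Add(4, W), Mul(Rational(1, 2), Pow(W, -1))) = Mul(Rational(1, 2), Pow(W, -1), Add(4, W)))
Mul(115, Add(Function('U')(b, 4), -60)) = Mul(115, Add(Mul(Rational(1, 2), Pow(Rational(-9, 8), -1), Add(4, Rational(-9, 8))), -60)) = Mul(115, Add(Mul(Rational(1, 2), Rational(-8, 9), Rational(23, 8)), -60)) = Mul(115, Add(Rational(-23, 18), -60)) = Mul(115, Rational(-1103, 18)) = Rational(-126845, 18)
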